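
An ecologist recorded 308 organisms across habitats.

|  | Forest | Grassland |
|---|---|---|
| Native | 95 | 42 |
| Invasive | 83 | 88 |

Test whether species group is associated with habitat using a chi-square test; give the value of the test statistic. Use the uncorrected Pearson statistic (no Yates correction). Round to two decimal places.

Row totals: 137, 171. Column totals: 178, 130. Grand total N = 308.
Expected counts (row total × column total / N):
  Native, Forest: 137×178/308 = 79.175
  Native, Grassland: 137×130/308 = 57.825
  Invasive, Forest: 171×178/308 = 98.825
  Invasive, Grassland: 171×130/308 = 72.175
Contributions (O − E)²/E:
  (95 − 79.175)²/79.175 = 3.1630
  (42 − 57.825)²/57.825 = 4.3308
  (83 − 98.825)²/98.825 = 2.5341
  (88 − 72.175)²/72.175 = 3.4698
χ² = 3.1630 + 4.3308 + 2.5341 + 3.4698 = 13.50

13.50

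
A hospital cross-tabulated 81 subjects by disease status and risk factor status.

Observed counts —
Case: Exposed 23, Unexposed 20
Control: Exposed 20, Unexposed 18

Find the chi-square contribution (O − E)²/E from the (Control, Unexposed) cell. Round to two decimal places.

0.00

Row total (Control) = 38; column total (Unexposed) = 38; N = 81.
Expected count E = 38 × 38 / 81 = 17.827.
Contribution = (O − E)²/E = (18 − 17.827)² / 17.827 = 0.00.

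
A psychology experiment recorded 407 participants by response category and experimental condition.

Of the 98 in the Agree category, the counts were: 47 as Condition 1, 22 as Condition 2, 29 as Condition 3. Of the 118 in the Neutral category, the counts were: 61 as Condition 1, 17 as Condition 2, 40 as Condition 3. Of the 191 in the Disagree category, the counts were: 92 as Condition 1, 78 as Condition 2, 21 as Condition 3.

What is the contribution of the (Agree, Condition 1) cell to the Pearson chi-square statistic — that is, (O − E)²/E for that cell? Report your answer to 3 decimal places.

Row total (Agree) = 98; column total (Condition 1) = 200; N = 407.
Expected count E = 98 × 200 / 407 = 48.1572.
Contribution = (O − E)²/E = (47 − 48.1572)² / 48.1572 = 0.028.

0.028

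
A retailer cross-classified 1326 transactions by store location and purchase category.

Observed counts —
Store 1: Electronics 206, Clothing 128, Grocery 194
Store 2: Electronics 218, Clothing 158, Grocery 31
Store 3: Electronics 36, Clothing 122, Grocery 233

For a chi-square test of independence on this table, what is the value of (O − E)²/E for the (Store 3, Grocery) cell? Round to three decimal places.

71.039

Row total (Store 3) = 391; column total (Grocery) = 458; N = 1326.
Expected count E = 391 × 458 / 1326 = 135.0513.
Contribution = (O − E)²/E = (233 − 135.0513)² / 135.0513 = 71.039.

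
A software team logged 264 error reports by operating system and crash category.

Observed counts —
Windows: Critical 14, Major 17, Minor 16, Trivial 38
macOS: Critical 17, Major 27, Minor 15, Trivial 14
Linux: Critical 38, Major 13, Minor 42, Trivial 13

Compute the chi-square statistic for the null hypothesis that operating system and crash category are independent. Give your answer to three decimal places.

50.075

Row totals: 85, 73, 106. Column totals: 69, 57, 73, 65. Grand total N = 264.
Expected counts (row total × column total / N):
  Windows, Critical: 85×69/264 = 22.2159
  Windows, Major: 85×57/264 = 18.3523
  Windows, Minor: 85×73/264 = 23.5038
  Windows, Trivial: 85×65/264 = 20.9280
  macOS, Critical: 73×69/264 = 19.0795
  macOS, Major: 73×57/264 = 15.7614
  macOS, Minor: 73×73/264 = 20.1856
  macOS, Trivial: 73×65/264 = 17.9735
  Linux, Critical: 106×69/264 = 27.7045
  Linux, Major: 106×57/264 = 22.8864
  Linux, Minor: 106×73/264 = 29.3106
  Linux, Trivial: 106×65/264 = 26.0985
Contributions (O − E)²/E:
  (14 − 22.2159)²/22.2159 = 3.0384
  (17 − 18.3523)²/18.3523 = 0.0996
  (16 − 23.5038)²/23.5038 = 2.3957
  (38 − 20.9280)²/20.9280 = 13.9265
  (17 − 19.0795)²/19.0795 = 0.2266
  (27 − 15.7614)²/15.7614 = 8.0136
  (15 − 20.1856)²/20.1856 = 1.3322
  (14 − 17.9735)²/17.9735 = 0.8784
  (38 − 27.7045)²/27.7045 = 3.8260
  (13 − 22.8864)²/22.8864 = 4.2707
  (42 − 29.3106)²/29.3106 = 5.4936
  (13 − 26.0985)²/26.0985 = 6.5740
χ² = 3.0384 + 0.0996 + 2.3957 + 13.9265 + 0.2266 + 8.0136 + 1.3322 + 0.8784 + 3.8260 + 4.2707 + 5.4936 + 6.5740 = 50.075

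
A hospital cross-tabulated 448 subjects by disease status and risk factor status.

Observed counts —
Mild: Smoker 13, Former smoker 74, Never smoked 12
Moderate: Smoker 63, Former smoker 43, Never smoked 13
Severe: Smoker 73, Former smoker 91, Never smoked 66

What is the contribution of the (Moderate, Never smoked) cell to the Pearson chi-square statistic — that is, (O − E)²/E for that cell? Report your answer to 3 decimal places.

5.163

Row total (Moderate) = 119; column total (Never smoked) = 91; N = 448.
Expected count E = 119 × 91 / 448 = 24.17188.
Contribution = (O − E)²/E = (13 − 24.17188)² / 24.17188 = 5.163.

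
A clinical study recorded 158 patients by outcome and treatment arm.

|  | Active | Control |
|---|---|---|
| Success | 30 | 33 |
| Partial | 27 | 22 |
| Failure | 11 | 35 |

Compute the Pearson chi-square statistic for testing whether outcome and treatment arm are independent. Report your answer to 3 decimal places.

10.311

Row totals: 63, 49, 46. Column totals: 68, 90. Grand total N = 158.
Expected counts (row total × column total / N):
  Success, Active: 63×68/158 = 27.11392
  Success, Control: 63×90/158 = 35.88608
  Partial, Active: 49×68/158 = 21.08861
  Partial, Control: 49×90/158 = 27.91139
  Failure, Active: 46×68/158 = 19.79747
  Failure, Control: 46×90/158 = 26.20253
Contributions (O − E)²/E:
  (30 − 27.11392)²/27.11392 = 0.3072
  (33 − 35.88608)²/35.88608 = 0.2321
  (27 − 21.08861)²/21.08861 = 1.6570
  (22 − 27.91139)²/27.91139 = 1.2520
  (11 − 19.79747)²/19.79747 = 3.9094
  (35 − 26.20253)²/26.20253 = 2.9537
χ² = 0.3072 + 0.2321 + 1.6570 + 1.2520 + 3.9094 + 2.9537 = 10.311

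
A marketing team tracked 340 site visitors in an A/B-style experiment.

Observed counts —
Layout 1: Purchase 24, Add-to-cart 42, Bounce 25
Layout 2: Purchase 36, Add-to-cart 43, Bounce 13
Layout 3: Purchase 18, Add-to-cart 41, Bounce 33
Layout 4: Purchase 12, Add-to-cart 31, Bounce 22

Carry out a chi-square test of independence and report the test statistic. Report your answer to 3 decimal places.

18.216

Row totals: 91, 92, 92, 65. Column totals: 90, 157, 93. Grand total N = 340.
Expected counts (row total × column total / N):
  Layout 1, Purchase: 91×90/340 = 24.0882
  Layout 1, Add-to-cart: 91×157/340 = 42.0206
  Layout 1, Bounce: 91×93/340 = 24.8912
  Layout 2, Purchase: 92×90/340 = 24.3529
  Layout 2, Add-to-cart: 92×157/340 = 42.4824
  Layout 2, Bounce: 92×93/340 = 25.1647
  Layout 3, Purchase: 92×90/340 = 24.3529
  Layout 3, Add-to-cart: 92×157/340 = 42.4824
  Layout 3, Bounce: 92×93/340 = 25.1647
  Layout 4, Purchase: 65×90/340 = 17.2059
  Layout 4, Add-to-cart: 65×157/340 = 30.0147
  Layout 4, Bounce: 65×93/340 = 17.7794
Contributions (O − E)²/E:
  (24 − 24.0882)²/24.0882 = 0.0003
  (42 − 42.0206)²/42.0206 = 0.0000
  (25 − 24.8912)²/24.8912 = 0.0005
  (36 − 24.3529)²/24.3529 = 5.5704
  (43 − 42.4824)²/42.4824 = 0.0063
  (13 − 25.1647)²/25.1647 = 5.8805
  (18 − 24.3529)²/24.3529 = 1.6573
  (41 − 42.4824)²/42.4824 = 0.0517
  (33 − 25.1647)²/25.1647 = 2.4396
  (12 − 17.2059)²/17.2059 = 1.5751
  (31 − 30.0147)²/30.0147 = 0.0323
  (22 − 17.7794)²/17.7794 = 1.0019
χ² = 0.0003 + 0.0000 + 0.0005 + 5.5704 + 0.0063 + 5.8805 + 1.6573 + 0.0517 + 2.4396 + 1.5751 + 0.0323 + 1.0019 = 18.216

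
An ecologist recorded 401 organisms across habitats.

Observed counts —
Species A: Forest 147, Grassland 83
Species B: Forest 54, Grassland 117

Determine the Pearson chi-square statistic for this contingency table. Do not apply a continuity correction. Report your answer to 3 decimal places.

41.017

Row totals: 230, 171. Column totals: 201, 200. Grand total N = 401.
Expected counts (row total × column total / N):
  Species A, Forest: 230×201/401 = 115.2868
  Species A, Grassland: 230×200/401 = 114.7132
  Species B, Forest: 171×201/401 = 85.7132
  Species B, Grassland: 171×200/401 = 85.2868
Contributions (O − E)²/E:
  (147 − 115.2868)²/115.2868 = 8.7237
  (83 − 114.7132)²/114.7132 = 8.7673
  (54 − 85.7132)²/85.7132 = 11.7336
  (117 − 85.2868)²/85.2868 = 11.7923
χ² = 8.7237 + 8.7673 + 11.7336 + 11.7923 = 41.017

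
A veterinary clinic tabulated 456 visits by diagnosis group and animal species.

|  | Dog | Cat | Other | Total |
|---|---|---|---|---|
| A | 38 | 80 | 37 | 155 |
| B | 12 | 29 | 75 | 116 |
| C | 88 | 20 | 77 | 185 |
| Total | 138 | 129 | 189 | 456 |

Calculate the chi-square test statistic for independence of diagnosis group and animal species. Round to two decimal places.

112.06

Grand total N = 456.
Expected counts (row total × column total / N):
  A, Dog: 155×138/456 = 46.9079
  A, Cat: 155×129/456 = 43.8487
  A, Other: 155×189/456 = 64.2434
  B, Dog: 116×138/456 = 35.1053
  B, Cat: 116×129/456 = 32.8158
  B, Other: 116×189/456 = 48.0789
  C, Dog: 185×138/456 = 55.9868
  C, Cat: 185×129/456 = 52.3355
  C, Other: 185×189/456 = 76.6776
Contributions (O − E)²/E:
  (38 − 46.9079)²/46.9079 = 1.6916
  (80 − 43.8487)²/43.8487 = 29.8051
  (37 − 64.2434)²/64.2434 = 11.5530
  (12 − 35.1053)²/35.1053 = 15.2072
  (29 − 32.8158)²/32.8158 = 0.4437
  (75 − 48.0789)²/48.0789 = 15.0741
  (88 − 55.9868)²/55.9868 = 18.3051
  (20 − 52.3355)²/52.3355 = 19.9785
  (77 − 76.6776)²/76.6776 = 0.0014
χ² = 1.6916 + 29.8051 + 11.5530 + 15.2072 + 0.4437 + 15.0741 + 18.3051 + 19.9785 + 0.0014 = 112.06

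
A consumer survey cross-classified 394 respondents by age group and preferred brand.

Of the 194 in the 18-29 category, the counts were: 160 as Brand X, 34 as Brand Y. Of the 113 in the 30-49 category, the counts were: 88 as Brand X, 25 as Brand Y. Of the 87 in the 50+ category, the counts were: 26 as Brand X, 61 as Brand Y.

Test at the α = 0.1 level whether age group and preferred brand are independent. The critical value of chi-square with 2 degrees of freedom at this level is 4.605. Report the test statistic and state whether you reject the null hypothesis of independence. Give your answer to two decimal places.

Row totals: 194, 113, 87. Column totals: 274, 120. Grand total N = 394.
Expected counts (row total × column total / N):
  18-29, Brand X: 194×274/394 = 134.914
  18-29, Brand Y: 194×120/394 = 59.086
  30-49, Brand X: 113×274/394 = 78.584
  30-49, Brand Y: 113×120/394 = 34.416
  50+, Brand X: 87×274/394 = 60.503
  50+, Brand Y: 87×120/394 = 26.497
Contributions (O − E)²/E:
  (160 − 134.914)²/134.914 = 4.6645
  (34 − 59.086)²/59.086 = 10.6507
  (88 − 78.584)²/78.584 = 1.1282
  (25 − 34.416)²/34.416 = 2.5762
  (26 − 60.503)²/60.503 = 19.6760
  (61 − 26.497)²/26.497 = 44.9280
χ² = 4.6645 + 10.6507 + 1.1282 + 2.5762 + 19.6760 + 44.9280 = 83.62
df = (3−1)(2−1) = 2. Since 83.62 > 4.605, reject the null hypothesis of independence at α = 0.1.

83.62; reject H₀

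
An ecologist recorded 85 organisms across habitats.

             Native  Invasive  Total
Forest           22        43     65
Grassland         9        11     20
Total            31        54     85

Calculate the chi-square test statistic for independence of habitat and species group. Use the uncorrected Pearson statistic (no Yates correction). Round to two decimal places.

Grand total N = 85.
Expected counts (row total × column total / N):
  Forest, Native: 65×31/85 = 23.706
  Forest, Invasive: 65×54/85 = 41.294
  Grassland, Native: 20×31/85 = 7.294
  Grassland, Invasive: 20×54/85 = 12.706
Contributions (O − E)²/E:
  (22 − 23.706)²/23.706 = 0.1228
  (43 − 41.294)²/41.294 = 0.0705
  (9 − 7.294)²/7.294 = 0.3990
  (11 − 12.706)²/12.706 = 0.2291
χ² = 0.1228 + 0.0705 + 0.3990 + 0.2291 = 0.82

0.82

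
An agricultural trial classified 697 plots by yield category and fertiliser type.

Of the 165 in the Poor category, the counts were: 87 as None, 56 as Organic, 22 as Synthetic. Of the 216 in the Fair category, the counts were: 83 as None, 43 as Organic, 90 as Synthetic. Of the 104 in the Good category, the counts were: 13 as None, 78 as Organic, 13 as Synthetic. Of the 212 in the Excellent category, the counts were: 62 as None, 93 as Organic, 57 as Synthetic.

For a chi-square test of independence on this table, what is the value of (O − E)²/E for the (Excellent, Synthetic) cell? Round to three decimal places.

0.049

Row total (Excellent) = 212; column total (Synthetic) = 182; N = 697.
Expected count E = 212 × 182 / 697 = 55.3572.
Contribution = (O − E)²/E = (57 − 55.3572)² / 55.3572 = 0.049.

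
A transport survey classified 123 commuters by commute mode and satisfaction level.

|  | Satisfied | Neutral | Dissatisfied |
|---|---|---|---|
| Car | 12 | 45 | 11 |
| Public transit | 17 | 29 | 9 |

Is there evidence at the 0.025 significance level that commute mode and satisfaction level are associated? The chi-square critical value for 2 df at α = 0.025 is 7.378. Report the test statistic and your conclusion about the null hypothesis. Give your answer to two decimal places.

3.18; fail to reject H₀

Row totals: 68, 55. Column totals: 29, 74, 20. Grand total N = 123.
Expected counts (row total × column total / N):
  Car, Satisfied: 68×29/123 = 16.033
  Car, Neutral: 68×74/123 = 40.911
  Car, Dissatisfied: 68×20/123 = 11.057
  Public transit, Satisfied: 55×29/123 = 12.967
  Public transit, Neutral: 55×74/123 = 33.089
  Public transit, Dissatisfied: 55×20/123 = 8.943
Contributions (O − E)²/E:
  (12 − 16.033)²/16.033 = 1.0145
  (45 − 40.911)²/40.911 = 0.4087
  (11 − 11.057)²/11.057 = 0.0003
  (17 − 12.967)²/12.967 = 1.2543
  (29 − 33.089)²/33.089 = 0.5053
  (9 − 8.943)²/8.943 = 0.0004
χ² = 1.0145 + 0.4087 + 0.0003 + 1.2543 + 0.5053 + 0.0004 = 3.18
df = (2−1)(3−1) = 2. Since 3.18 < 7.378, fail to reject the null hypothesis of independence at α = 0.025.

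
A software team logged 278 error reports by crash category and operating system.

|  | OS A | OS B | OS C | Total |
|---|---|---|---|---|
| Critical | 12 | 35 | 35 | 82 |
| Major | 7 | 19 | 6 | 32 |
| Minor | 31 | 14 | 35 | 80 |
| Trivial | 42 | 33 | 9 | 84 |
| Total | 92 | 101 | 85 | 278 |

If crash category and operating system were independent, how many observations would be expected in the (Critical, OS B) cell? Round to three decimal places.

Row total (Critical) = 82; column total (OS B) = 101; grand total N = 278.
Expected count = (row total × column total) / N = 82 × 101 / 278 = 29.791.

29.791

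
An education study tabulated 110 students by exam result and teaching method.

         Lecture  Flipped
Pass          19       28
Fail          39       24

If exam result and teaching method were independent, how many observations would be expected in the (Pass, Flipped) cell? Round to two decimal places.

22.22

Row total (Pass) = 47; column total (Flipped) = 52; grand total N = 110.
Expected count = (row total × column total) / N = 47 × 52 / 110 = 22.22.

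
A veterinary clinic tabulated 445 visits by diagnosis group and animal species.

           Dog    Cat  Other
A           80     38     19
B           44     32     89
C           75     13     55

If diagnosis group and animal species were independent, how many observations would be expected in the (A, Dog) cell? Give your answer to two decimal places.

Row total (A) = 137; column total (Dog) = 199; grand total N = 445.
Expected count = (row total × column total) / N = 137 × 199 / 445 = 61.27.

61.27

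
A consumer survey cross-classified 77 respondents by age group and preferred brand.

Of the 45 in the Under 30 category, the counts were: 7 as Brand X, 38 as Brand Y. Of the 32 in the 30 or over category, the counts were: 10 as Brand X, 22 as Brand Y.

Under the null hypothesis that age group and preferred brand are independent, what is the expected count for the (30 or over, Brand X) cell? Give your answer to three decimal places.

Row total (30 or over) = 32; column total (Brand X) = 17; grand total N = 77.
Expected count = (row total × column total) / N = 32 × 17 / 77 = 7.065.

7.065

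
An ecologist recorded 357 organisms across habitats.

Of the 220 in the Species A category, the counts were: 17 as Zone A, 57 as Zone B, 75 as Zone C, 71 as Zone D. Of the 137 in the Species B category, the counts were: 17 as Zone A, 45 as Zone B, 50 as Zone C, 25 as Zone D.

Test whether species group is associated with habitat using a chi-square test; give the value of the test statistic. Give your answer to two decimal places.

9.68

Row totals: 220, 137. Column totals: 34, 102, 125, 96. Grand total N = 357.
Expected counts (row total × column total / N):
  Species A, Zone A: 220×34/357 = 20.952
  Species A, Zone B: 220×102/357 = 62.857
  Species A, Zone C: 220×125/357 = 77.031
  Species A, Zone D: 220×96/357 = 59.160
  Species B, Zone A: 137×34/357 = 13.048
  Species B, Zone B: 137×102/357 = 39.143
  Species B, Zone C: 137×125/357 = 47.969
  Species B, Zone D: 137×96/357 = 36.840
Contributions (O − E)²/E:
  (17 − 20.952)²/20.952 = 0.7454
  (57 − 62.857)²/62.857 = 0.5458
  (75 − 77.031)²/77.031 = 0.0535
  (71 − 59.160)²/59.160 = 2.3696
  (17 − 13.048)²/13.048 = 1.1970
  (45 − 39.143)²/39.143 = 0.8764
  (50 − 47.969)²/47.969 = 0.0860
  (25 − 36.840)²/36.840 = 3.8053
χ² = 0.7454 + 0.5458 + 0.0535 + 2.3696 + 1.1970 + 0.8764 + 0.0860 + 3.8053 = 9.68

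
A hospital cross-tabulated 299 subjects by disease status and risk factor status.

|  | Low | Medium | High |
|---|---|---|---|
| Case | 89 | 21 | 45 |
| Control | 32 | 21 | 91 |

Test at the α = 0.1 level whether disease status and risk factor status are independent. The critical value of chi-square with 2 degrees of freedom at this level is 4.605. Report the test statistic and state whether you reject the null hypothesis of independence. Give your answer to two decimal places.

Row totals: 155, 144. Column totals: 121, 42, 136. Grand total N = 299.
Expected counts (row total × column total / N):
  Case, Low: 155×121/299 = 62.726
  Case, Medium: 155×42/299 = 21.773
  Case, High: 155×136/299 = 70.502
  Control, Low: 144×121/299 = 58.274
  Control, Medium: 144×42/299 = 20.227
  Control, High: 144×136/299 = 65.498
Contributions (O − E)²/E:
  (89 − 62.726)²/62.726 = 11.0054
  (21 − 21.773)²/21.773 = 0.0274
  (45 − 70.502)²/70.502 = 9.2246
  (32 − 58.274)²/58.274 = 11.8462
  (21 − 20.227)²/20.227 = 0.0295
  (91 − 65.498)²/65.498 = 9.9293
χ² = 11.0054 + 0.0274 + 9.2246 + 11.8462 + 0.0295 + 9.9293 = 42.06
df = (2−1)(3−1) = 2. Since 42.06 > 4.605, reject the null hypothesis of independence at α = 0.1.

42.06; reject H₀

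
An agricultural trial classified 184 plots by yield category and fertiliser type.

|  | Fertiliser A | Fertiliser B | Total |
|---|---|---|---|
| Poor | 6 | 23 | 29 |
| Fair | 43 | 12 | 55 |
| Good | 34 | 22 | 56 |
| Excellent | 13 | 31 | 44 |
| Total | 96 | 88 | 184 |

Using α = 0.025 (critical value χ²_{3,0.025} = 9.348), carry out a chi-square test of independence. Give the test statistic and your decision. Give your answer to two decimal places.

Grand total N = 184.
Expected counts (row total × column total / N):
  Poor, Fertiliser A: 29×96/184 = 15.130
  Poor, Fertiliser B: 29×88/184 = 13.870
  Fair, Fertiliser A: 55×96/184 = 28.696
  Fair, Fertiliser B: 55×88/184 = 26.304
  Good, Fertiliser A: 56×96/184 = 29.217
  Good, Fertiliser B: 56×88/184 = 26.783
  Excellent, Fertiliser A: 44×96/184 = 22.957
  Excellent, Fertiliser B: 44×88/184 = 21.043
Contributions (O − E)²/E:
  (6 − 15.130)²/15.130 = 5.5094
  (23 − 13.870)²/13.870 = 6.0099
  (43 − 28.696)²/28.696 = 7.1301
  (12 − 26.304)²/26.304 = 7.7785
  (34 − 29.217)²/29.217 = 0.7830
  (22 − 26.783)²/26.783 = 0.8542
  (13 − 22.957)²/22.957 = 4.3186
  (31 − 21.043)²/21.043 = 4.7114
χ² = 5.5094 + 6.0099 + 7.1301 + 7.7785 + 0.7830 + 0.8542 + 4.3186 + 4.7114 = 37.10
df = (4−1)(2−1) = 3. Since 37.10 > 9.348, reject the null hypothesis of independence at α = 0.025.

37.10; reject H₀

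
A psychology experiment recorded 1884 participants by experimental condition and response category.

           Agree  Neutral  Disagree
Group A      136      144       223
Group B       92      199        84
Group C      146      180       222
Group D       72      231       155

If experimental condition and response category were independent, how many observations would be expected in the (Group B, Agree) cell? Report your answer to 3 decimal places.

Row total (Group B) = 375; column total (Agree) = 446; grand total N = 1884.
Expected count = (row total × column total) / N = 375 × 446 / 1884 = 88.774.

88.774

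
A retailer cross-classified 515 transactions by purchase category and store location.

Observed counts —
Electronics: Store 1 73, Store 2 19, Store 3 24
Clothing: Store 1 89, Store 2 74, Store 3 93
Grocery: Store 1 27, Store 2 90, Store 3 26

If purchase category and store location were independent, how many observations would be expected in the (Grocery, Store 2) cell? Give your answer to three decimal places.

Row total (Grocery) = 143; column total (Store 2) = 183; grand total N = 515.
Expected count = (row total × column total) / N = 143 × 183 / 515 = 50.814.

50.814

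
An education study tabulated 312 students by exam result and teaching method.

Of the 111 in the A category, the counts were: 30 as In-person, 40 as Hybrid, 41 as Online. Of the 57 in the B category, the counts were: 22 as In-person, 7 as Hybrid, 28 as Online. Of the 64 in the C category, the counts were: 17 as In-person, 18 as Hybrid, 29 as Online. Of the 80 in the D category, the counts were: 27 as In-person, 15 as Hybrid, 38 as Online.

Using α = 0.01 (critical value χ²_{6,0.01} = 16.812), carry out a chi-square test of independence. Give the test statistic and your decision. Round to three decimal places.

Row totals: 111, 57, 64, 80. Column totals: 96, 80, 136. Grand total N = 312.
Expected counts (row total × column total / N):
  A, In-person: 111×96/312 = 34.1538
  A, Hybrid: 111×80/312 = 28.4615
  A, Online: 111×136/312 = 48.3846
  B, In-person: 57×96/312 = 17.5385
  B, Hybrid: 57×80/312 = 14.6154
  B, Online: 57×136/312 = 24.8462
  C, In-person: 64×96/312 = 19.6923
  C, Hybrid: 64×80/312 = 16.4103
  C, Online: 64×136/312 = 27.8974
  D, In-person: 80×96/312 = 24.6154
  D, Hybrid: 80×80/312 = 20.5128
  D, Online: 80×136/312 = 34.8718
Contributions (O − E)²/E:
  (30 − 34.1538)²/34.1538 = 0.5052
  (40 − 28.4615)²/28.4615 = 4.6778
  (41 − 48.3846)²/48.3846 = 1.1271
  (22 − 17.5385)²/17.5385 = 1.1349
  (7 − 14.6154)²/14.6154 = 3.9680
  (28 − 24.8462)²/24.8462 = 0.4003
  (17 − 19.6923)²/19.6923 = 0.3681
  (18 − 16.4103)²/16.4103 = 0.1540
  (29 − 27.8974)²/27.8974 = 0.0436
  (27 − 24.6154)²/24.6154 = 0.2310
  (15 − 20.5128)²/20.5128 = 1.4816
  (38 − 34.8718)²/34.8718 = 0.2806
χ² = 0.5052 + 4.6778 + 1.1271 + 1.1349 + 3.9680 + 0.4003 + 0.3681 + 0.1540 + 0.0436 + 0.2310 + 1.4816 + 0.2806 = 14.372
df = (4−1)(3−1) = 6. Since 14.372 < 16.812, fail to reject the null hypothesis of independence at α = 0.01.

14.372; fail to reject H₀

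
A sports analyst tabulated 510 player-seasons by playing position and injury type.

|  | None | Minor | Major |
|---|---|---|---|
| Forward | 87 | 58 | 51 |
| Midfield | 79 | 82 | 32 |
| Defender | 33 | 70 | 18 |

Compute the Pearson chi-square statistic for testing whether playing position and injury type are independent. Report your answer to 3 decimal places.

26.868

Row totals: 196, 193, 121. Column totals: 199, 210, 101. Grand total N = 510.
Expected counts (row total × column total / N):
  Forward, None: 196×199/510 = 76.4784
  Forward, Minor: 196×210/510 = 80.7059
  Forward, Major: 196×101/510 = 38.8157
  Midfield, None: 193×199/510 = 75.3078
  Midfield, Minor: 193×210/510 = 79.4706
  Midfield, Major: 193×101/510 = 38.2216
  Defender, None: 121×199/510 = 47.2137
  Defender, Minor: 121×210/510 = 49.8235
  Defender, Major: 121×101/510 = 23.9627
Contributions (O − E)²/E:
  (87 − 76.4784)²/76.4784 = 1.4475
  (58 − 80.7059)²/80.7059 = 6.3881
  (51 − 38.8157)²/38.8157 = 3.8247
  (79 − 75.3078)²/75.3078 = 0.1810
  (82 − 79.4706)²/79.4706 = 0.0805
  (32 − 38.2216)²/38.2216 = 1.0127
  (33 − 47.2137)²/47.2137 = 4.2790
  (70 − 49.8235)²/49.8235 = 8.1707
  (18 − 23.9627)²/23.9627 = 1.4837
χ² = 1.4475 + 6.3881 + 3.8247 + 0.1810 + 0.0805 + 1.0127 + 4.2790 + 8.1707 + 1.4837 = 26.868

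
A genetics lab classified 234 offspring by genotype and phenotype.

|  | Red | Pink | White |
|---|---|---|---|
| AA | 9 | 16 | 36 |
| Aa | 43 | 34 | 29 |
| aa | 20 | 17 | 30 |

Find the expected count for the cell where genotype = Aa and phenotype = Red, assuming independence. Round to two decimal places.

Row total (Aa) = 106; column total (Red) = 72; grand total N = 234.
Expected count = (row total × column total) / N = 106 × 72 / 234 = 32.62.

32.62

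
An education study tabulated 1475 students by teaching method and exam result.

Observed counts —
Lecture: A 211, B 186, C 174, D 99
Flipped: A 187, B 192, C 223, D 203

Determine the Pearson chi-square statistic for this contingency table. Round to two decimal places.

Row totals: 670, 805. Column totals: 398, 378, 397, 302. Grand total N = 1475.
Expected counts (row total × column total / N):
  Lecture, A: 670×398/1475 = 180.786
  Lecture, B: 670×378/1475 = 171.702
  Lecture, C: 670×397/1475 = 180.332
  Lecture, D: 670×302/1475 = 137.180
  Flipped, A: 805×398/1475 = 217.214
  Flipped, B: 805×378/1475 = 206.298
  Flipped, C: 805×397/1475 = 216.668
  Flipped, D: 805×302/1475 = 164.820
Contributions (O − E)²/E:
  (211 − 180.786)²/180.786 = 5.0495
  (186 − 171.702)²/171.702 = 1.1906
  (174 − 180.332)²/180.332 = 0.2223
  (99 − 137.180)²/137.180 = 10.6263
  (187 − 217.214)²/217.214 = 4.2027
  (192 − 206.298)²/206.298 = 0.9910
  (223 − 216.668)²/216.668 = 0.1850
  (203 − 164.820)²/164.820 = 8.8443
χ² = 5.0495 + 1.1906 + 0.2223 + 10.6263 + 4.2027 + 0.9910 + 0.1850 + 8.8443 = 31.31

31.31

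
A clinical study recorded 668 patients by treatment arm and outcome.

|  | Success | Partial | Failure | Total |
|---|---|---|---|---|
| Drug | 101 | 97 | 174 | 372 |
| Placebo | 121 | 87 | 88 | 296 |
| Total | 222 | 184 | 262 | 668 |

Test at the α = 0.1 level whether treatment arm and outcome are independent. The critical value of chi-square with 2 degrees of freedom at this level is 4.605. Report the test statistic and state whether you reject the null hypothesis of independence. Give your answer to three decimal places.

22.215; reject H₀

Grand total N = 668.
Expected counts (row total × column total / N):
  Drug, Success: 372×222/668 = 123.6287
  Drug, Partial: 372×184/668 = 102.4671
  Drug, Failure: 372×262/668 = 145.9042
  Placebo, Success: 296×222/668 = 98.3713
  Placebo, Partial: 296×184/668 = 81.5329
  Placebo, Failure: 296×262/668 = 116.0958
Contributions (O − E)²/E:
  (101 − 123.6287)²/123.6287 = 4.1419
  (97 − 102.4671)²/102.4671 = 0.2917
  (174 − 145.9042)²/145.9042 = 5.4102
  (121 − 98.3713)²/98.3713 = 5.2054
  (87 − 81.5329)²/81.5329 = 0.3666
  (88 − 116.0958)²/116.0958 = 6.7993
χ² = 4.1419 + 0.2917 + 5.4102 + 5.2054 + 0.3666 + 6.7993 = 22.215
df = (2−1)(3−1) = 2. Since 22.215 > 4.605, reject the null hypothesis of independence at α = 0.1.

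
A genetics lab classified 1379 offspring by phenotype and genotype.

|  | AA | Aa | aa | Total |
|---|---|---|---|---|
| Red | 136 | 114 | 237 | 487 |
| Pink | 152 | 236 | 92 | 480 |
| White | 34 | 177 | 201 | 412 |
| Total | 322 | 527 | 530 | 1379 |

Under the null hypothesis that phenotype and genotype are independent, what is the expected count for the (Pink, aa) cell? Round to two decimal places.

Row total (Pink) = 480; column total (aa) = 530; grand total N = 1379.
Expected count = (row total × column total) / N = 480 × 530 / 1379 = 184.48.

184.48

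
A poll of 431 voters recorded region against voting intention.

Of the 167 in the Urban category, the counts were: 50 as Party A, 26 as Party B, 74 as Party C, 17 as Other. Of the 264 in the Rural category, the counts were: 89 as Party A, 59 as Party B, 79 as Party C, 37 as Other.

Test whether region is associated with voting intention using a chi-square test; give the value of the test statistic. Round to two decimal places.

Row totals: 167, 264. Column totals: 139, 85, 153, 54. Grand total N = 431.
Expected counts (row total × column total / N):
  Urban, Party A: 167×139/431 = 53.858
  Urban, Party B: 167×85/431 = 32.935
  Urban, Party C: 167×153/431 = 59.283
  Urban, Other: 167×54/431 = 20.923
  Rural, Party A: 264×139/431 = 85.142
  Rural, Party B: 264×85/431 = 52.065
  Rural, Party C: 264×153/431 = 93.717
  Rural, Other: 264×54/431 = 33.077
Contributions (O − E)²/E:
  (50 − 53.858)²/53.858 = 0.2764
  (26 − 32.935)²/32.935 = 1.4603
  (74 − 59.283)²/59.283 = 3.6535
  (17 − 20.923)²/20.923 = 0.7356
  (89 − 85.142)²/85.142 = 0.1748
  (59 − 52.065)²/52.065 = 0.9237
  (79 − 93.717)²/93.717 = 2.3111
  (37 − 33.077)²/33.077 = 0.4653
χ² = 0.2764 + 1.4603 + 3.6535 + 0.7356 + 0.1748 + 0.9237 + 2.3111 + 0.4653 = 10.00

10.00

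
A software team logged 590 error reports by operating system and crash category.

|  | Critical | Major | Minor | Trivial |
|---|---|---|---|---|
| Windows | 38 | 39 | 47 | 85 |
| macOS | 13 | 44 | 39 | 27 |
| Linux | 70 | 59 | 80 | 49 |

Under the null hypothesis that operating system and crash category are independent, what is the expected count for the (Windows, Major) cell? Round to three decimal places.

Row total (Windows) = 209; column total (Major) = 142; grand total N = 590.
Expected count = (row total × column total) / N = 209 × 142 / 590 = 50.302.

50.302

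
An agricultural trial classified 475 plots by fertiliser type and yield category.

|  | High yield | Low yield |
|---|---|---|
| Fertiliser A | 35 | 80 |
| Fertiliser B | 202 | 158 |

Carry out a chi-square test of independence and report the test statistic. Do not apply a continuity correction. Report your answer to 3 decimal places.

Row totals: 115, 360. Column totals: 237, 238. Grand total N = 475.
Expected counts (row total × column total / N):
  Fertiliser A, High yield: 115×237/475 = 57.3789
  Fertiliser A, Low yield: 115×238/475 = 57.6211
  Fertiliser B, High yield: 360×237/475 = 179.6211
  Fertiliser B, Low yield: 360×238/475 = 180.3789
Contributions (O − E)²/E:
  (35 − 57.3789)²/57.3789 = 8.7282
  (80 − 57.6211)²/57.6211 = 8.6915
  (202 − 179.6211)²/179.6211 = 2.7882
  (158 − 180.3789)²/180.3789 = 2.7765
χ² = 8.7282 + 8.6915 + 2.7882 + 2.7765 = 22.984

22.984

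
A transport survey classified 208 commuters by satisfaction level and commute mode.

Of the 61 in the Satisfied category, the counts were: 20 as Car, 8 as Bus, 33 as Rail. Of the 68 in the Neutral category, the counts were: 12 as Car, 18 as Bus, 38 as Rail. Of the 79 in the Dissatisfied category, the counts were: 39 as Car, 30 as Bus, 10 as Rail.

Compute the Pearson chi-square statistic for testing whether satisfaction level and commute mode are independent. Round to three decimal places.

41.351

Row totals: 61, 68, 79. Column totals: 71, 56, 81. Grand total N = 208.
Expected counts (row total × column total / N):
  Satisfied, Car: 61×71/208 = 20.8221
  Satisfied, Bus: 61×56/208 = 16.4231
  Satisfied, Rail: 61×81/208 = 23.7548
  Neutral, Car: 68×71/208 = 23.2115
  Neutral, Bus: 68×56/208 = 18.3077
  Neutral, Rail: 68×81/208 = 26.4808
  Dissatisfied, Car: 79×71/208 = 26.9663
  Dissatisfied, Bus: 79×56/208 = 21.2692
  Dissatisfied, Rail: 79×81/208 = 30.7644
Contributions (O − E)²/E:
  (20 − 20.8221)²/20.8221 = 0.0325
  (8 − 16.4231)²/16.4231 = 4.3201
  (33 − 23.7548)²/23.7548 = 3.5982
  (12 − 23.2115)²/23.2115 = 5.4153
  (18 − 18.3077)²/18.3077 = 0.0052
  (38 − 26.4808)²/26.4808 = 5.0109
  (39 − 26.9663)²/26.9663 = 5.3700
  (30 − 21.2692)²/21.2692 = 3.5839
  (10 − 30.7644)²/30.7644 = 14.0149
χ² = 0.0325 + 4.3201 + 3.5982 + 5.4153 + 0.0052 + 5.0109 + 5.3700 + 3.5839 + 14.0149 = 41.351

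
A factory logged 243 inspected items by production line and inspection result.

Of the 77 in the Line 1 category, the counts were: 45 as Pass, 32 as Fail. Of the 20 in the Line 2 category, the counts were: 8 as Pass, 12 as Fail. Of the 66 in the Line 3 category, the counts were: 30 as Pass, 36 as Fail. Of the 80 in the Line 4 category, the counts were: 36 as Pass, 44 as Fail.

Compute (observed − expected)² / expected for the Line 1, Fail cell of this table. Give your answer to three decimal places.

1.353

Row total (Line 1) = 77; column total (Fail) = 124; N = 243.
Expected count E = 77 × 124 / 243 = 39.2922.
Contribution = (O − E)²/E = (32 − 39.2922)² / 39.2922 = 1.353.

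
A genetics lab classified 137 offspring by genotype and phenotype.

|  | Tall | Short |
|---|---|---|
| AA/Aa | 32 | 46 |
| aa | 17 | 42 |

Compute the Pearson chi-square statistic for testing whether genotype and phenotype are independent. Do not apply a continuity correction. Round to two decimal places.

2.18

Row totals: 78, 59. Column totals: 49, 88. Grand total N = 137.
Expected counts (row total × column total / N):
  AA/Aa, Tall: 78×49/137 = 27.898
  AA/Aa, Short: 78×88/137 = 50.102
  aa, Tall: 59×49/137 = 21.102
  aa, Short: 59×88/137 = 37.898
Contributions (O − E)²/E:
  (32 − 27.898)²/27.898 = 0.6031
  (46 − 50.102)²/50.102 = 0.3358
  (17 − 21.102)²/21.102 = 0.7974
  (42 − 37.898)²/37.898 = 0.4440
χ² = 0.6031 + 0.3358 + 0.7974 + 0.4440 = 2.18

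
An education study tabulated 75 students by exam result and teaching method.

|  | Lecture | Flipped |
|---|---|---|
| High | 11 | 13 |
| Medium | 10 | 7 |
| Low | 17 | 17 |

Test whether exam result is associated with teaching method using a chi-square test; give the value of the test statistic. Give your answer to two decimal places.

0.68

Row totals: 24, 17, 34. Column totals: 38, 37. Grand total N = 75.
Expected counts (row total × column total / N):
  High, Lecture: 24×38/75 = 12.160
  High, Flipped: 24×37/75 = 11.840
  Medium, Lecture: 17×38/75 = 8.613
  Medium, Flipped: 17×37/75 = 8.387
  Low, Lecture: 34×38/75 = 17.227
  Low, Flipped: 34×37/75 = 16.773
Contributions (O − E)²/E:
  (11 − 12.160)²/12.160 = 0.1107
  (13 − 11.840)²/11.840 = 0.1136
  (10 − 8.613)²/8.613 = 0.2234
  (7 − 8.387)²/8.387 = 0.2294
  (17 − 17.227)²/17.227 = 0.0030
  (17 − 16.773)²/16.773 = 0.0031
χ² = 0.1107 + 0.1136 + 0.2234 + 0.2294 + 0.0030 + 0.0031 = 0.68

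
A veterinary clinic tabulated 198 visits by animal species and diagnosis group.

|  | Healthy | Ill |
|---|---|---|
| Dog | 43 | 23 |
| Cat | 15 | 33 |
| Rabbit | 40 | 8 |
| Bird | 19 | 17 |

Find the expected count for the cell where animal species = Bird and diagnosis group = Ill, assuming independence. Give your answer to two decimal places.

14.73

Row total (Bird) = 36; column total (Ill) = 81; grand total N = 198.
Expected count = (row total × column total) / N = 36 × 81 / 198 = 14.73.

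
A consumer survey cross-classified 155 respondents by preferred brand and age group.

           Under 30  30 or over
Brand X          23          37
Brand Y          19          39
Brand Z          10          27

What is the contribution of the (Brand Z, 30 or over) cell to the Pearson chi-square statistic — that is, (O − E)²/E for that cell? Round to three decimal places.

0.237

Row total (Brand Z) = 37; column total (30 or over) = 103; N = 155.
Expected count E = 37 × 103 / 155 = 24.5871.
Contribution = (O − E)²/E = (27 − 24.5871)² / 24.5871 = 0.237.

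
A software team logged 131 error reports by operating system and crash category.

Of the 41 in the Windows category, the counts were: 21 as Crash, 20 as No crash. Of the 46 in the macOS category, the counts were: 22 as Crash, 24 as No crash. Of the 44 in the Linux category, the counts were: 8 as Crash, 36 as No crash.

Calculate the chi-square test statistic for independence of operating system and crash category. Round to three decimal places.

12.103

Row totals: 41, 46, 44. Column totals: 51, 80. Grand total N = 131.
Expected counts (row total × column total / N):
  Windows, Crash: 41×51/131 = 15.9618
  Windows, No crash: 41×80/131 = 25.0382
  macOS, Crash: 46×51/131 = 17.9084
  macOS, No crash: 46×80/131 = 28.0916
  Linux, Crash: 44×51/131 = 17.1298
  Linux, No crash: 44×80/131 = 26.8702
Contributions (O − E)²/E:
  (21 − 15.9618)²/15.9618 = 1.5903
  (20 − 25.0382)²/25.0382 = 1.0138
  (22 − 17.9084)²/17.9084 = 0.9348
  (24 − 28.0916)²/28.0916 = 0.5960
  (8 − 17.1298)²/17.1298 = 4.8660
  (36 − 26.8702)²/26.8702 = 3.1021
χ² = 1.5903 + 1.0138 + 0.9348 + 0.5960 + 4.8660 + 3.1021 = 12.103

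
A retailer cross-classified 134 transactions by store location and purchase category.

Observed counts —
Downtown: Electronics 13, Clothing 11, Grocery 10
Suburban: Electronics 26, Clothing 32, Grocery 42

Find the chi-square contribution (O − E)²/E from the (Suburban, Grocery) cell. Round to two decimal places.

0.26

Row total (Suburban) = 100; column total (Grocery) = 52; N = 134.
Expected count E = 100 × 52 / 134 = 38.806.
Contribution = (O − E)²/E = (42 − 38.806)² / 38.806 = 0.26.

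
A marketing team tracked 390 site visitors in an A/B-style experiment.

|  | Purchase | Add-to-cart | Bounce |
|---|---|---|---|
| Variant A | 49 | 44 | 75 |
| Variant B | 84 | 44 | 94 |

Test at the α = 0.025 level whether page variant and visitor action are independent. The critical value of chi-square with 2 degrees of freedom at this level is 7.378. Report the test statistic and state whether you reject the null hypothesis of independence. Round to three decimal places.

Row totals: 168, 222. Column totals: 133, 88, 169. Grand total N = 390.
Expected counts (row total × column total / N):
  Variant A, Purchase: 168×133/390 = 57.2923
  Variant A, Add-to-cart: 168×88/390 = 37.9077
  Variant A, Bounce: 168×169/390 = 72.8000
  Variant B, Purchase: 222×133/390 = 75.7077
  Variant B, Add-to-cart: 222×88/390 = 50.0923
  Variant B, Bounce: 222×169/390 = 96.2000
Contributions (O − E)²/E:
  (49 − 57.2923)²/57.2923 = 1.2002
  (44 − 37.9077)²/37.9077 = 0.9791
  (75 − 72.8000)²/72.8000 = 0.0665
  (84 − 75.7077)²/75.7077 = 0.9083
  (44 − 50.0923)²/50.0923 = 0.7410
  (94 − 96.2000)²/96.2000 = 0.0503
χ² = 1.2002 + 0.9791 + 0.0665 + 0.9083 + 0.7410 + 0.0503 = 3.945
df = (2−1)(3−1) = 2. Since 3.945 < 7.378, fail to reject the null hypothesis of independence at α = 0.025.

3.945; fail to reject H₀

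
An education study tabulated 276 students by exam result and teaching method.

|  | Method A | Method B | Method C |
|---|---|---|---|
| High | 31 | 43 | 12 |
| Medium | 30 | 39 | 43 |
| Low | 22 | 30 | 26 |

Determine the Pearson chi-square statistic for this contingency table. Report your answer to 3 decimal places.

Row totals: 86, 112, 78. Column totals: 83, 112, 81. Grand total N = 276.
Expected counts (row total × column total / N):
  High, Method A: 86×83/276 = 25.8623
  High, Method B: 86×112/276 = 34.8986
  High, Method C: 86×81/276 = 25.2391
  Medium, Method A: 112×83/276 = 33.6812
  Medium, Method B: 112×112/276 = 45.4493
  Medium, Method C: 112×81/276 = 32.8696
  Low, Method A: 78×83/276 = 23.4565
  Low, Method B: 78×112/276 = 31.6522
  Low, Method C: 78×81/276 = 22.8913
Contributions (O − E)²/E:
  (31 − 25.8623)²/25.8623 = 1.0206
  (43 − 34.8986)²/34.8986 = 1.8807
  (12 − 25.2391)²/25.2391 = 6.9445
  (30 − 33.6812)²/33.6812 = 0.4023
  (39 − 45.4493)²/45.4493 = 0.9152
  (43 − 32.8696)²/32.8696 = 3.1222
  (22 − 23.4565)²/23.4565 = 0.0904
  (30 − 31.6522)²/31.6522 = 0.0862
  (26 − 22.8913)²/22.8913 = 0.4222
χ² = 1.0206 + 1.8807 + 6.9445 + 0.4023 + 0.9152 + 3.1222 + 0.0904 + 0.0862 + 0.4222 = 14.884

14.884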